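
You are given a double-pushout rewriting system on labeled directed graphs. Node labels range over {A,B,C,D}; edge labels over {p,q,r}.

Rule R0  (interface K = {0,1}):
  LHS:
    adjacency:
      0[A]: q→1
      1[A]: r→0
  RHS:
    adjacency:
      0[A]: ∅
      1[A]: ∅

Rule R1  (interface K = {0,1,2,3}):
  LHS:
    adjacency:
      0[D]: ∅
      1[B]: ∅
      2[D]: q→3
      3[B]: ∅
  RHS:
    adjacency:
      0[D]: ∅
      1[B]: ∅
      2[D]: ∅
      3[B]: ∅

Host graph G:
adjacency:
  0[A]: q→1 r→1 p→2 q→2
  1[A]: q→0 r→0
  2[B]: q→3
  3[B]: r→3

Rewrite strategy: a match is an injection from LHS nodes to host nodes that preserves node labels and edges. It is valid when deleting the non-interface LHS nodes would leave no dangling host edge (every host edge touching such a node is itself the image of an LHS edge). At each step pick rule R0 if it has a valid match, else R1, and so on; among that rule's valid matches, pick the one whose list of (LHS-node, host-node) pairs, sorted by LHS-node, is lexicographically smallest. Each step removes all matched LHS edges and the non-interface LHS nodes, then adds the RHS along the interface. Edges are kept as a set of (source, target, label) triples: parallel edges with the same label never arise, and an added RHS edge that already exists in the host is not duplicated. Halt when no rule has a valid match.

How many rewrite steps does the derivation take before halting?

initial: |V|=4 |E|=8  E = 0-q->1 0-r->1 0-p->2 0-q->2 1-q->0 1-r->0 2-q->3 3-r->3
step 1: apply R0 at {0↦0, 1↦1}  → |V|=4 |E|=6  E = 0-r->1 0-p->2 0-q->2 1-q->0 2-q->3 3-r->3
step 2: apply R0 at {0↦1, 1↦0}  → |V|=4 |E|=4  E = 0-p->2 0-q->2 2-q->3 3-r->3
final graph: no rule applies after step 2

Answer: 2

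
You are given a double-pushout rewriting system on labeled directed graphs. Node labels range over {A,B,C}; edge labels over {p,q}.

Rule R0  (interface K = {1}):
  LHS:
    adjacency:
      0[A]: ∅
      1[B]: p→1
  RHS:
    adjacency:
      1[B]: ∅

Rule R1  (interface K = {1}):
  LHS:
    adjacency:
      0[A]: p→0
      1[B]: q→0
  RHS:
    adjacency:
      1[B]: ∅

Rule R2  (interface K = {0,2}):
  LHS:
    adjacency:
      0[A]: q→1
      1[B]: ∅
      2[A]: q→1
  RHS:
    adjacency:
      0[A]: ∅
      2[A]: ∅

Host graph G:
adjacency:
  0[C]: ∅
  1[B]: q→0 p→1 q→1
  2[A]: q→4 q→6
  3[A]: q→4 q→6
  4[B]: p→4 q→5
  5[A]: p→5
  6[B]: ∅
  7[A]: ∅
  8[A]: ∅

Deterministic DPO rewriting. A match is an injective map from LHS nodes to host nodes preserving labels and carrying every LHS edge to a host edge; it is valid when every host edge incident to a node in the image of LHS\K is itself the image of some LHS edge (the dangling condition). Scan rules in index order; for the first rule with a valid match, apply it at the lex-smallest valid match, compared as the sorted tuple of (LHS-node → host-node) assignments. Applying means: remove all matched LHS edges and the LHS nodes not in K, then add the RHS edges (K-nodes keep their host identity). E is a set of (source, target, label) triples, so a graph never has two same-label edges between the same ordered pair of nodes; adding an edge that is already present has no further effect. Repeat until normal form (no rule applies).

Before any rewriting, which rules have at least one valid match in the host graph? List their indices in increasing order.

Answer: [R0,R1,R2]

Rewrite trace:
R0: 4 valid matches — {0↦7, 1↦1}, {0↦7, 1↦4}, {0↦8, 1↦1} (+1 more)
R1: 1 valid match — {0↦5, 1↦4}
R2: 2 valid matches — {0↦2, 1↦6, 2↦3}, {0↦3, 1↦6, 2↦2}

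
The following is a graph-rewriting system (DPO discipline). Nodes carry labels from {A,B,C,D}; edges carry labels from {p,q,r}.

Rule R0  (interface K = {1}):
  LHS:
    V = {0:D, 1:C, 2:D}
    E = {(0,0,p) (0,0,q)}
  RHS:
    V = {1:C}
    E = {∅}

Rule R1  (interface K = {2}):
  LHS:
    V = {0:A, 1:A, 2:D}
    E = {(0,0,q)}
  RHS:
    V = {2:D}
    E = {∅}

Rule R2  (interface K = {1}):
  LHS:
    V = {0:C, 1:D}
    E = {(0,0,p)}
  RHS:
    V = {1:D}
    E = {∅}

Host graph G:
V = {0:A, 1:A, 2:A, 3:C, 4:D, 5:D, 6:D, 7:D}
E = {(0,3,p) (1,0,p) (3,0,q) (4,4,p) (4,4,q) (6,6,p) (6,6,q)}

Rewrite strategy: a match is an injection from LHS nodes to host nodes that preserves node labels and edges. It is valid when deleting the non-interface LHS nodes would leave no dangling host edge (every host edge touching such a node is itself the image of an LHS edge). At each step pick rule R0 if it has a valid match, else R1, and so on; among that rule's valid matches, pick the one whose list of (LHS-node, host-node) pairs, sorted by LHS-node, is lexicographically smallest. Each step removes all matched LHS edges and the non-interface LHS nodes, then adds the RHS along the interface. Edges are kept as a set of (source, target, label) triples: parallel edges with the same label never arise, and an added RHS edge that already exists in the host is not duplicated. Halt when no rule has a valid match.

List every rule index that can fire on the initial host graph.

Answer: [R0]

Steps:
R0: 4 valid matches — {0↦4, 1↦3, 2↦5}, {0↦4, 1↦3, 2↦7}, {0↦6, 1↦3, 2↦5} (+1 more)
R1: no valid match — LHS pattern not found
R2: no valid match — LHS pattern not found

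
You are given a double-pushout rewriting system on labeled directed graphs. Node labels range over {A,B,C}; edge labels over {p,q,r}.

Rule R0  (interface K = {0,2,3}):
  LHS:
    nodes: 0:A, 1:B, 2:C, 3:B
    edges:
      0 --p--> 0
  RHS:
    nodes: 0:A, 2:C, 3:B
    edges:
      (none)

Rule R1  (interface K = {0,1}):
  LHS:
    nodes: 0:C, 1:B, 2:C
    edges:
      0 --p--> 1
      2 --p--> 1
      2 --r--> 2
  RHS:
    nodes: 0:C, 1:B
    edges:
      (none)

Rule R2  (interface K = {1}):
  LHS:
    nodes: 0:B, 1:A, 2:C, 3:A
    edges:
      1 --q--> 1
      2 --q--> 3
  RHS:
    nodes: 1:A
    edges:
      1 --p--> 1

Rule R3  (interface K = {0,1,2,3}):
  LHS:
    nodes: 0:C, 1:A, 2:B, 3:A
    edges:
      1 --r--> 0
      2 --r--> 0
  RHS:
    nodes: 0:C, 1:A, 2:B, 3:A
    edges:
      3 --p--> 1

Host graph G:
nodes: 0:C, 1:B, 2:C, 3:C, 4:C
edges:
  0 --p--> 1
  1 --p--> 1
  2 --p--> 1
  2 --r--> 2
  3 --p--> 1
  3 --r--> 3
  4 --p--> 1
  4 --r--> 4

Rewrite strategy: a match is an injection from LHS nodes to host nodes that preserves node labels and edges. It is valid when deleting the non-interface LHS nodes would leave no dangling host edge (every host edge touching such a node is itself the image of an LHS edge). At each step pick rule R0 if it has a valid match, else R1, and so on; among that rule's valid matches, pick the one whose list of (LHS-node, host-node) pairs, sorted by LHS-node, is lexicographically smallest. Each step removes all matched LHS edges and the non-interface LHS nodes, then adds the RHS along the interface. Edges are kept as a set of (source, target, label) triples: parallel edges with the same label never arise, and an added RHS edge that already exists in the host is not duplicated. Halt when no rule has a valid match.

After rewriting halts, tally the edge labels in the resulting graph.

Answer: p:1 r:1

Rewrite trace:
start.  V:5 E:8  edges: 0-p->1 1-p->1 2-p->1 2-r->2 3-p->1 3-r->3 4-p->1 4-r->4
1. fire R1 via {0↦0, 1↦1, 2↦2}  →  V:4 E:5  edges: 1-p->1 3-p->1 3-r->3 4-p->1 4-r->4
2. fire R1 via {0↦3, 1↦1, 2↦4}  →  V:3 E:2  edges: 1-p->1 3-r->3
normal form: no rule applies after step 2
NF edges: [(1, 1, 'p'), (3, 3, 'r')]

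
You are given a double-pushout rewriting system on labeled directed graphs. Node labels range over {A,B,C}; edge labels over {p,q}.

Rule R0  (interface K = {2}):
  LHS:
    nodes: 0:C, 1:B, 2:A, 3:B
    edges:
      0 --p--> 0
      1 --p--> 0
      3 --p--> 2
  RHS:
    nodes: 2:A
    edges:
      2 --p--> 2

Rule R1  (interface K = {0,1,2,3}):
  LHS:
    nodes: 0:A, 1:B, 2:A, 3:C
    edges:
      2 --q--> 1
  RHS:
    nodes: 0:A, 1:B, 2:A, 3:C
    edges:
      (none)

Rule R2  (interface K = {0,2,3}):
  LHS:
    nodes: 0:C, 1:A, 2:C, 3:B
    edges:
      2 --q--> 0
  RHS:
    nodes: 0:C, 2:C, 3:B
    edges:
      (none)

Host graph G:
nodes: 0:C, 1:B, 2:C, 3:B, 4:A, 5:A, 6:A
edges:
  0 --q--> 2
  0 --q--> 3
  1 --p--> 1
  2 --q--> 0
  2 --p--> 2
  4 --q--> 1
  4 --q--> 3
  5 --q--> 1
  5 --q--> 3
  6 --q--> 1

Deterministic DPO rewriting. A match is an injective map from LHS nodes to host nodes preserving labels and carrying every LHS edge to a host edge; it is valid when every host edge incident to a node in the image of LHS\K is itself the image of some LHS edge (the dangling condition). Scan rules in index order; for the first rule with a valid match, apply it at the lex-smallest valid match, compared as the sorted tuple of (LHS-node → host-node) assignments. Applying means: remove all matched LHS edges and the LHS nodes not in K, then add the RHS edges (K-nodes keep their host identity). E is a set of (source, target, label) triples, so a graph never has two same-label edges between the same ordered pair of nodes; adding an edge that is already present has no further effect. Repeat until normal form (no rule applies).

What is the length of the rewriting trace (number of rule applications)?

start.  V:7 E:10  edges: 0-q->2 0-q->3 1-p->1 2-q->0 2-p->2 4-q->1 4-q->3 5-q->1 5-q->3 6-q->1
1. fire R1 via {0↦4, 1↦1, 2↦5, 3↦0}  →  V:7 E:9  edges: 0-q->2 0-q->3 1-p->1 2-q->0 2-p->2 4-q->1 4-q->3 5-q->3 6-q->1
2. fire R1 via {0↦4, 1↦1, 2↦6, 3↦0}  →  V:7 E:8  edges: 0-q->2 0-q->3 1-p->1 2-q->0 2-p->2 4-q->1 4-q->3 5-q->3
3. fire R1 via {0↦4, 1↦3, 2↦5, 3↦0}  →  V:7 E:7  edges: 0-q->2 0-q->3 1-p->1 2-q->0 2-p->2 4-q->1 4-q->3
4. fire R1 via {0↦5, 1↦1, 2↦4, 3↦0}  →  V:7 E:6  edges: 0-q->2 0-q->3 1-p->1 2-q->0 2-p->2 4-q->3
5. fire R1 via {0↦5, 1↦3, 2↦4, 3↦0}  →  V:7 E:5  edges: 0-q->2 0-q->3 1-p->1 2-q->0 2-p->2
6. fire R2 via {0↦0, 1↦4, 2↦2, 3↦1}  →  V:6 E:4  edges: 0-q->2 0-q->3 1-p->1 2-p->2
7. fire R2 via {0↦2, 1↦5, 2↦0, 3↦1}  →  V:5 E:3  edges: 0-q->3 1-p->1 2-p->2
final graph: no rule applies after step 7

Answer: 7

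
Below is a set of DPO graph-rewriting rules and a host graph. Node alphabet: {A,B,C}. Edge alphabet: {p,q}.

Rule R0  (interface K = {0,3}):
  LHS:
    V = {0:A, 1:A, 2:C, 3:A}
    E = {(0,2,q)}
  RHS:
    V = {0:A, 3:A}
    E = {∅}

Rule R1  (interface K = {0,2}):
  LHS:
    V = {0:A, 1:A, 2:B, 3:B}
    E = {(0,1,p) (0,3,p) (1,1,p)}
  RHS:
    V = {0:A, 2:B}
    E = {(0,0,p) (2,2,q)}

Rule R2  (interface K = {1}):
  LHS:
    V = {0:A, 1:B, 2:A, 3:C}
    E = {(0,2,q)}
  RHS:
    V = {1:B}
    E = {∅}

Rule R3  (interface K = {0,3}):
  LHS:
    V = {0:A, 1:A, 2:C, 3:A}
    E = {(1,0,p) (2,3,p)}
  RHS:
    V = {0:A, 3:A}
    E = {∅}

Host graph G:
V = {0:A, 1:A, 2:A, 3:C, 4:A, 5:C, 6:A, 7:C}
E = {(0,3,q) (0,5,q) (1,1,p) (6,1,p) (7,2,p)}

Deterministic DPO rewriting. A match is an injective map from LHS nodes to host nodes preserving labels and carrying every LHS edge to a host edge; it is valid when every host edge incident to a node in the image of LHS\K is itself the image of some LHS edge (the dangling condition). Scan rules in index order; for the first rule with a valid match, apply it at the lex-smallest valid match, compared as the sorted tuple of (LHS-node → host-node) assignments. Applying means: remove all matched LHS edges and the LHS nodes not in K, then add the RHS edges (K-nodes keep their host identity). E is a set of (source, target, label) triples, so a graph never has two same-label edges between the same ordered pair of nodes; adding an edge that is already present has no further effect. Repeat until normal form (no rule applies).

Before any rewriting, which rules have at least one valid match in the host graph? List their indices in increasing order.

R0: 6 valid matches — {0↦0, 1↦4, 2↦3, 3↦1}, {0↦0, 1↦4, 2↦3, 3↦2}, {0↦0, 1↦4, 2↦3, 3↦6} (+3 more)
R1: no valid match — LHS pattern not found
R2: no valid match — LHS pattern not found
R3: 1 valid match — {0↦1, 1↦6, 2↦7, 3↦2}

Answer: [R0,R3]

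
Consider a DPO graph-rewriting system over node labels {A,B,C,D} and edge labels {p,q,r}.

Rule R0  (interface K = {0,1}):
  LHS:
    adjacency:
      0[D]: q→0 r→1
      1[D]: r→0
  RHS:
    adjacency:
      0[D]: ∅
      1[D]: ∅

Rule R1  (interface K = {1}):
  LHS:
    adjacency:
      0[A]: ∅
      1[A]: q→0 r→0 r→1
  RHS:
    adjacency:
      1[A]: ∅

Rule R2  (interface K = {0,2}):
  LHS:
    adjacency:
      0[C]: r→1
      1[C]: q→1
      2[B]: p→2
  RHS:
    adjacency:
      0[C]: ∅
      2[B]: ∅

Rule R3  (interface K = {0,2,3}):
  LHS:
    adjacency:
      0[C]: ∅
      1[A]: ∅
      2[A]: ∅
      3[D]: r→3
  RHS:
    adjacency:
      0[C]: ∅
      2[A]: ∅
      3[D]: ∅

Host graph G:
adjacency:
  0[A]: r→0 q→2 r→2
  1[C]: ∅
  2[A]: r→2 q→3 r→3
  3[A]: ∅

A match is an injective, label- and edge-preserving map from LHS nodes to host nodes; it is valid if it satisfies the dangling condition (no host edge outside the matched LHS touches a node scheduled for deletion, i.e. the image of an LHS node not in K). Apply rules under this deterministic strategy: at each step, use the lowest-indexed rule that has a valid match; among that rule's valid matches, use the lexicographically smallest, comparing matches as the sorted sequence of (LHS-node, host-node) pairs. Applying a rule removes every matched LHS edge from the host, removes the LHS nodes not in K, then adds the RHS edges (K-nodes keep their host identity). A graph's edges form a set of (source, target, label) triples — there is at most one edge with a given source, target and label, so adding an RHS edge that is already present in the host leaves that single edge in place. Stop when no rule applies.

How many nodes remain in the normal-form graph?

Answer: 2

Rewrite trace:
[0] host  ⇒  4 nodes, 6 edges  {0-r->0 0-q->2 0-r->2 2-r->2 2-q->3 2-r->3}
[1] R1 @ {0↦3, 1↦2}  ⇒  3 nodes, 3 edges  {0-r->0 0-q->2 0-r->2}
[2] R1 @ {0↦2, 1↦0}  ⇒  2 nodes, 0 edges  {∅}
final graph: no rule applies after step 2
NF nodes: {0:A, 1:C}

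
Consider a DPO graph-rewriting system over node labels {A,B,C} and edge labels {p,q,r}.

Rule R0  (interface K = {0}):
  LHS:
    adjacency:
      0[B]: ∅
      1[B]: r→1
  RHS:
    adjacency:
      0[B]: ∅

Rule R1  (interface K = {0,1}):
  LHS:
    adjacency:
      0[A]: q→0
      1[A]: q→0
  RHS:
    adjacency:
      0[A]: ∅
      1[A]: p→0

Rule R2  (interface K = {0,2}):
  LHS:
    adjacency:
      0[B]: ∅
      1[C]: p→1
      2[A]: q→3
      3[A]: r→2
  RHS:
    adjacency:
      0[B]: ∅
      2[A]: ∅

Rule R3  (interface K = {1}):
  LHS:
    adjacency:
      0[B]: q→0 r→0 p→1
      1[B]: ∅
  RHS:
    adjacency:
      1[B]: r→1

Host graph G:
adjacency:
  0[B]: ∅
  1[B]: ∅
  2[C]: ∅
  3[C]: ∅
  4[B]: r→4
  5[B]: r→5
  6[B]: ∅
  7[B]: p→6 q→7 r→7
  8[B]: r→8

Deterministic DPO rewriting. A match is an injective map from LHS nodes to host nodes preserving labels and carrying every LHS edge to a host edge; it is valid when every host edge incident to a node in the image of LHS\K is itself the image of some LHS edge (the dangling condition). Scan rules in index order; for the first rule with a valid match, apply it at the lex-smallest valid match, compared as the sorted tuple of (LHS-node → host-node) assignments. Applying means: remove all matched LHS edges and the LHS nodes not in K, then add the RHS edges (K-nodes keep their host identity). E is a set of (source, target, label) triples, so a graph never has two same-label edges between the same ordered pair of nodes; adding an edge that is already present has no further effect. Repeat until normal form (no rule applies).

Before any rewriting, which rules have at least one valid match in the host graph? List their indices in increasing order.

Answer: [R0,R3]

Rewrite trace:
R0: 18 valid matches — {0↦0, 1↦4}, {0↦0, 1↦5}, {0↦0, 1↦8} (+15 more)
R1: no valid match — LHS pattern not found
R2: no valid match — LHS pattern not found
R3: 1 valid match — {0↦7, 1↦6}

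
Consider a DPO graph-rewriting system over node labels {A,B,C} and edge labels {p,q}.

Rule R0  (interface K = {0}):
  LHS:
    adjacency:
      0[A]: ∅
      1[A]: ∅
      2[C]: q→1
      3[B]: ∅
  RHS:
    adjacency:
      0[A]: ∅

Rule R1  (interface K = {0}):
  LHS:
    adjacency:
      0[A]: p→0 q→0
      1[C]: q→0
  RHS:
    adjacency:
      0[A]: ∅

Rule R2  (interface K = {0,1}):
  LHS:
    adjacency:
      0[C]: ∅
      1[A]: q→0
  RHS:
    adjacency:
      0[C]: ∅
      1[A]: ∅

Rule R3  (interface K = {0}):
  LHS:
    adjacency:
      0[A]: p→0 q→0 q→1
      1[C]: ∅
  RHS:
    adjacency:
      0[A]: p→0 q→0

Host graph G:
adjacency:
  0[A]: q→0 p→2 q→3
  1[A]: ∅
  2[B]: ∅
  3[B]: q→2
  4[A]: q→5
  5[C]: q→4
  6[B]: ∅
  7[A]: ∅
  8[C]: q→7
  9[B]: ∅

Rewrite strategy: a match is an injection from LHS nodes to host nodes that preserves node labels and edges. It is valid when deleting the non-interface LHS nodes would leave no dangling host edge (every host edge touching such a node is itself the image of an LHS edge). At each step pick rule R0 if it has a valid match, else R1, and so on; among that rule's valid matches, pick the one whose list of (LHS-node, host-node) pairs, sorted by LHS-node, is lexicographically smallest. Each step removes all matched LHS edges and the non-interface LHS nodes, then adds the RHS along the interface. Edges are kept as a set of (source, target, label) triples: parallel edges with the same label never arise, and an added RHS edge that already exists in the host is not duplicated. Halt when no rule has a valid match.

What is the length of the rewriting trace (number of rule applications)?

[0] host  ⇒  10 nodes, 7 edges  {0-q->0 0-p->2 0-q->3 3-q->2 4-q->5 5-q->4 8-q->7}
[1] R0 @ {0↦0, 1↦7, 2↦8, 3↦6}  ⇒  7 nodes, 6 edges  {0-q->0 0-p->2 0-q->3 3-q->2 4-q->5 5-q->4}
[2] R2 @ {0↦5, 1↦4}  ⇒  7 nodes, 5 edges  {0-q->0 0-p->2 0-q->3 3-q->2 5-q->4}
[3] R0 @ {0↦0, 1↦4, 2↦5, 3↦9}  ⇒  4 nodes, 4 edges  {0-q->0 0-p->2 0-q->3 3-q->2}
normal form: no rule applies after step 3

Answer: 3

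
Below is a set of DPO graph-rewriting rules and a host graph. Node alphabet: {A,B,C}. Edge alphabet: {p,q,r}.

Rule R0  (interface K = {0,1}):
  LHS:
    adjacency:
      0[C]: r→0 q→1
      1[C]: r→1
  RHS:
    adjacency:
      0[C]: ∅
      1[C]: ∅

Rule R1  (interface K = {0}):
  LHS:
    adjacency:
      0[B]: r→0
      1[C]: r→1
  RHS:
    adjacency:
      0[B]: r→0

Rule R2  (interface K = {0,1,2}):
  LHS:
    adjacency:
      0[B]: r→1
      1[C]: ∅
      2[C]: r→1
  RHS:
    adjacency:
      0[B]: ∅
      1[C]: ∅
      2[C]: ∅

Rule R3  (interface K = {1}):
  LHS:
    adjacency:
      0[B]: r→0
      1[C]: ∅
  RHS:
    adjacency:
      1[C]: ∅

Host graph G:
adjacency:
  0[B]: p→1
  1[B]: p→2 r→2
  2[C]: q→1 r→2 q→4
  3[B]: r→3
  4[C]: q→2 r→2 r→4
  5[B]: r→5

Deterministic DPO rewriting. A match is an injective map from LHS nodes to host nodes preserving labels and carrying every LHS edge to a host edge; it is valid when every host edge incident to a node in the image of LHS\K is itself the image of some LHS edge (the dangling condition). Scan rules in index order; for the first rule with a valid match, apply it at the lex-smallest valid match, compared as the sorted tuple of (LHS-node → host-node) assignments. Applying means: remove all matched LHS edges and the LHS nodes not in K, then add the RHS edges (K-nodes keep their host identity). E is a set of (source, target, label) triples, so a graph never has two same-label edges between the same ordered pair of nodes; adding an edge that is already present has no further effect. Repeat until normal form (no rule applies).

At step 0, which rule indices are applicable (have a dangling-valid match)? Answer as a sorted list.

Answer: [R0,R2,R3]

Rewrite trace:
R0: 2 valid matches — {0↦2, 1↦4}, {0↦4, 1↦2}
R1: no valid match — 4 raw matches, all fail dangling condition
R2: 1 valid match — {0↦1, 1↦2, 2↦4}
R3: 4 valid matches — {0↦3, 1↦2}, {0↦3, 1↦4}, {0↦5, 1↦2} (+1 more)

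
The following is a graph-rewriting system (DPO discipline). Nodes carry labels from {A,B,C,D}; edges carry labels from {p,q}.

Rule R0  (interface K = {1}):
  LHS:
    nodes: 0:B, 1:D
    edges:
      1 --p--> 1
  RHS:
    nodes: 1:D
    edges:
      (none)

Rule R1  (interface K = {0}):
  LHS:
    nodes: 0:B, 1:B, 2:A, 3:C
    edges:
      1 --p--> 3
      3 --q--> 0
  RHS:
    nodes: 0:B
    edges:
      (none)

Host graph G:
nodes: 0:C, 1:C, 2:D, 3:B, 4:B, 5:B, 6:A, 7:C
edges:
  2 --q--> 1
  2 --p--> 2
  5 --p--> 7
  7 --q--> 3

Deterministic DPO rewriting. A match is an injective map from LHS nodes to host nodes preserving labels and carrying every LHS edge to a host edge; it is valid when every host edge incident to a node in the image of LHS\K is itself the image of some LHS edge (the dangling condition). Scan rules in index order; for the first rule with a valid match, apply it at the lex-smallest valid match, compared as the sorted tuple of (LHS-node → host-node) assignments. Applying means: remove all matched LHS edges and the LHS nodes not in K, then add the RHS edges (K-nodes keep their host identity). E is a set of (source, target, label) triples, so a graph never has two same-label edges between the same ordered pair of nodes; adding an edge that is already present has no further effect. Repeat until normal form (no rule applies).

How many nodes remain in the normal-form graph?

initial: |V|=8 |E|=4  E = 2-q->1 2-p->2 5-p->7 7-q->3
step 1: apply R0 at {0↦4, 1↦2}  → |V|=7 |E|=3  E = 2-q->1 5-p->7 7-q->3
step 2: apply R1 at {0↦3, 1↦5, 2↦6, 3↦7}  → |V|=4 |E|=1  E = 2-q->1
halt: no rule applies after step 2
NF nodes: {0:C, 1:C, 2:D, 3:B}

Answer: 4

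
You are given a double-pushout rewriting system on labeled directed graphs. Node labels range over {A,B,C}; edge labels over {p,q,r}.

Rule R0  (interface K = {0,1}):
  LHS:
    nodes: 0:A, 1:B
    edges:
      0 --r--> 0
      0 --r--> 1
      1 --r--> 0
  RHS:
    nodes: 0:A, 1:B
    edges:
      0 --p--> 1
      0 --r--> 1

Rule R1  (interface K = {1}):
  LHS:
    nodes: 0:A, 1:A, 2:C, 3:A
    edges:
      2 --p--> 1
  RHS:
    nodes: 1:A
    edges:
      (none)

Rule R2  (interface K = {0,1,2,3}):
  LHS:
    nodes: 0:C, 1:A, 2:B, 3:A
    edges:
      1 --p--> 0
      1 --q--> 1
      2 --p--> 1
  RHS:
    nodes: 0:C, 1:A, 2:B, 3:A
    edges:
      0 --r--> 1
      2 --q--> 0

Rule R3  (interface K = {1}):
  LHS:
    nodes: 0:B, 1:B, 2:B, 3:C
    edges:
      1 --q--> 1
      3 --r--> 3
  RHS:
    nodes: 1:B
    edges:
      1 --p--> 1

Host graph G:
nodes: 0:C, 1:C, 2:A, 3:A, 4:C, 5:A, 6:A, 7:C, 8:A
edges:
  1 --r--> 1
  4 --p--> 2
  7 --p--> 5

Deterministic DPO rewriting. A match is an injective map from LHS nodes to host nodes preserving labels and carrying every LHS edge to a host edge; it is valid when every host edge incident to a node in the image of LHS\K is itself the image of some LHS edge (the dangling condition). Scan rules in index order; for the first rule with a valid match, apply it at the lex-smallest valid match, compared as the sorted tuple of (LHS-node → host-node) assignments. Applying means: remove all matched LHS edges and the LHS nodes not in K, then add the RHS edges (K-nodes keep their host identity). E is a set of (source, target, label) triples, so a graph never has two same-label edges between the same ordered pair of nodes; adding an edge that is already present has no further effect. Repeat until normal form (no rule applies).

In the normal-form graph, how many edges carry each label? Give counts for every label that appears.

Answer: r:1

Rewrite trace:
start.  V:9 E:3  edges: 1-r->1 4-p->2 7-p->5
1. fire R1 via {0↦3, 1↦2, 2↦4, 3↦6}  →  V:6 E:2  edges: 1-r->1 7-p->5
2. fire R1 via {0↦2, 1↦5, 2↦7, 3↦8}  →  V:3 E:1  edges: 1-r->1
final graph: no rule applies after step 2
NF edges: [(1, 1, 'r')]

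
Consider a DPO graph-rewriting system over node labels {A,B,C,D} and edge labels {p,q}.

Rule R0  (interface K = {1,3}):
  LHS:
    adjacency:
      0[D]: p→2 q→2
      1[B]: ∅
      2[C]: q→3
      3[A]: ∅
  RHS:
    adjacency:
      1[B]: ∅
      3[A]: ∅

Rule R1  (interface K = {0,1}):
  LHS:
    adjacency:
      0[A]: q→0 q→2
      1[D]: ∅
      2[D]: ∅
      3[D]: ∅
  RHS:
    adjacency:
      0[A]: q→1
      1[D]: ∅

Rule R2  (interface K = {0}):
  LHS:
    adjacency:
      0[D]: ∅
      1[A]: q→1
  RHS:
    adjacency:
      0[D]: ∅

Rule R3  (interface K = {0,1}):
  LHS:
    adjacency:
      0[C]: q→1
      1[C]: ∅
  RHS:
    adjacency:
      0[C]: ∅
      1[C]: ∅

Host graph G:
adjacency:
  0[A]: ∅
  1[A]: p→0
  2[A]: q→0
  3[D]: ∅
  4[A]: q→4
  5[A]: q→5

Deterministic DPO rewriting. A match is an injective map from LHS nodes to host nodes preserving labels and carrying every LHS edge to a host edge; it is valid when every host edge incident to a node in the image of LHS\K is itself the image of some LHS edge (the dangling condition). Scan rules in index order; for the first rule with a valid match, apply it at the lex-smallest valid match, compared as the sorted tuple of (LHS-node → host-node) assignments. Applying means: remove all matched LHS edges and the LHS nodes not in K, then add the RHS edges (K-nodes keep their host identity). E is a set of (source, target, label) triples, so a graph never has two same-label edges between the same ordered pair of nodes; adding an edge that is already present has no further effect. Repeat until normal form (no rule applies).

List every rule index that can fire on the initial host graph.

Answer: [R2]

Rewrite trace:
R0: no valid match — LHS pattern not found
R1: no valid match — LHS pattern not found
R2: 2 valid matches — {0↦3, 1↦4}, {0↦3, 1↦5}
R3: no valid match — LHS pattern not found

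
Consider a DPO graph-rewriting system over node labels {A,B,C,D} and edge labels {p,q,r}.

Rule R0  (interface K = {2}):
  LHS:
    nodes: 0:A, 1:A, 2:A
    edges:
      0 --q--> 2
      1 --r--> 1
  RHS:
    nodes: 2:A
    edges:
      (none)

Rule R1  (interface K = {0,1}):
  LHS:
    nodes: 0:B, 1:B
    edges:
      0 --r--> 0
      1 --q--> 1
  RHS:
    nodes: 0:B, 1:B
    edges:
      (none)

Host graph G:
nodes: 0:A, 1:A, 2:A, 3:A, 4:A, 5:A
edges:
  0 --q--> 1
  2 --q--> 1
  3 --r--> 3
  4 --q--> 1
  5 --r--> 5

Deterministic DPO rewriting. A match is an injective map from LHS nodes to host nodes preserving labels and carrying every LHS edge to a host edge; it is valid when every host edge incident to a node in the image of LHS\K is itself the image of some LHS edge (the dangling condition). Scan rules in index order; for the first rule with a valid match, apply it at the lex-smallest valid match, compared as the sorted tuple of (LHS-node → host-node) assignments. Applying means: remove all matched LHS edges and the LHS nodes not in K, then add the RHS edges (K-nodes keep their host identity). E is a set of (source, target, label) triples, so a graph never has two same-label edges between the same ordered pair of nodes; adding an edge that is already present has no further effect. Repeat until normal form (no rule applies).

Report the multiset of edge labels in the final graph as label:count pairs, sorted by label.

[0] host  ⇒  6 nodes, 5 edges  {0-q->1 2-q->1 3-r->3 4-q->1 5-r->5}
[1] R0 @ {0↦0, 1↦3, 2↦1}  ⇒  4 nodes, 3 edges  {2-q->1 4-q->1 5-r->5}
[2] R0 @ {0↦2, 1↦5, 2↦1}  ⇒  2 nodes, 1 edges  {4-q->1}
halt: no rule applies after step 2
NF edges: [(4, 1, 'q')]

Answer: q:1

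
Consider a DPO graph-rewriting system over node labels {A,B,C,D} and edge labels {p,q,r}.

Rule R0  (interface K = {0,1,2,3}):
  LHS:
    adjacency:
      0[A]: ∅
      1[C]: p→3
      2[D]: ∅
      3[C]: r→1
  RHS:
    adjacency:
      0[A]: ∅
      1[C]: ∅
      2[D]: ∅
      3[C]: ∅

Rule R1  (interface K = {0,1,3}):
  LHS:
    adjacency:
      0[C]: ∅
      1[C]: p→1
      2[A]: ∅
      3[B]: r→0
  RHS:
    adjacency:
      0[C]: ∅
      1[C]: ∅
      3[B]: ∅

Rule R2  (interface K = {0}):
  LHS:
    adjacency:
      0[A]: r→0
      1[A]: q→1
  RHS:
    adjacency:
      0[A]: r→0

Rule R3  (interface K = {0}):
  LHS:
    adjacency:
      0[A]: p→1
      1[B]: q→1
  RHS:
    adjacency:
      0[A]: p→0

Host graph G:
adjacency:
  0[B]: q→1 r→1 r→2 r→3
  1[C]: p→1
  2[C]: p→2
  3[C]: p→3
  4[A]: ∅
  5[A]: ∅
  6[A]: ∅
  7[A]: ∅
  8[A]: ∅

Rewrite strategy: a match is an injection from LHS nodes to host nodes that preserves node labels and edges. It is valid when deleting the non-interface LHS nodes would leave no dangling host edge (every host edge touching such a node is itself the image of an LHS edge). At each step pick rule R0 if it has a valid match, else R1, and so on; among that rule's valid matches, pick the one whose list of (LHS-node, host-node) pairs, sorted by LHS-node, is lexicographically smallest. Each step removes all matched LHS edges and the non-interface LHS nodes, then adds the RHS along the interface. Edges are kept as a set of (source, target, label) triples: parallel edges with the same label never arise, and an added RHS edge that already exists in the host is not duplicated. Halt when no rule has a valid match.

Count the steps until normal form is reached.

Answer: 2

Steps:
[0] host  ⇒  9 nodes, 7 edges  {0-q->1 0-r->1 0-r->2 0-r->3 1-p->1 2-p->2 3-p->3}
[1] R1 @ {0↦1, 1↦2, 2↦4, 3↦0}  ⇒  8 nodes, 5 edges  {0-q->1 0-r->2 0-r->3 1-p->1 3-p->3}
[2] R1 @ {0↦2, 1↦1, 2↦5, 3↦0}  ⇒  7 nodes, 3 edges  {0-q->1 0-r->3 3-p->3}
halt: no rule applies after step 2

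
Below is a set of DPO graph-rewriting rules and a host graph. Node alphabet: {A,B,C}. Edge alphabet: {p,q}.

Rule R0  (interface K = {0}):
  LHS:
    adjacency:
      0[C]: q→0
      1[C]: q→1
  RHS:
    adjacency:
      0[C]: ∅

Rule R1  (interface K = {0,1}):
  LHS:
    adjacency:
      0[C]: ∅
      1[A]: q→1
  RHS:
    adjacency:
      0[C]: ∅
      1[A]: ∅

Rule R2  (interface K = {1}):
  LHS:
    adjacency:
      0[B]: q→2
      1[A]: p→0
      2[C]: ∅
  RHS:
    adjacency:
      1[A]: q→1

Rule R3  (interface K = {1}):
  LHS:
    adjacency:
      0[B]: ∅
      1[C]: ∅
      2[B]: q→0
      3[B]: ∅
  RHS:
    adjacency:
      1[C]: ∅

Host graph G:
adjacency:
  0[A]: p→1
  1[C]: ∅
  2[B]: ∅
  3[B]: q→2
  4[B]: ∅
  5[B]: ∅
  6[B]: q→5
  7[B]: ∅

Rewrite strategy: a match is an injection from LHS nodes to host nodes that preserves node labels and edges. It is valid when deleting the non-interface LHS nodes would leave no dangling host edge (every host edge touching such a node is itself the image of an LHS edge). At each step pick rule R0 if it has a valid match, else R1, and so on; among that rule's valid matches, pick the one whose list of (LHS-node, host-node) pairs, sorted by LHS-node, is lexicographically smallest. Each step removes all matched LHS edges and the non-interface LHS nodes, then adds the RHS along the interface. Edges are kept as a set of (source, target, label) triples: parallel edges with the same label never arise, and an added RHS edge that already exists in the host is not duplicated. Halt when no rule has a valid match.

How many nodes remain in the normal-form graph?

[0] host  ⇒  8 nodes, 3 edges  {0-p->1 3-q->2 6-q->5}
[1] R3 @ {0↦2, 1↦1, 2↦3, 3↦4}  ⇒  5 nodes, 2 edges  {0-p->1 6-q->5}
[2] R3 @ {0↦5, 1↦1, 2↦6, 3↦7}  ⇒  2 nodes, 1 edges  {0-p->1}
normal form: no rule applies after step 2
NF nodes: {0:A, 1:C}

Answer: 2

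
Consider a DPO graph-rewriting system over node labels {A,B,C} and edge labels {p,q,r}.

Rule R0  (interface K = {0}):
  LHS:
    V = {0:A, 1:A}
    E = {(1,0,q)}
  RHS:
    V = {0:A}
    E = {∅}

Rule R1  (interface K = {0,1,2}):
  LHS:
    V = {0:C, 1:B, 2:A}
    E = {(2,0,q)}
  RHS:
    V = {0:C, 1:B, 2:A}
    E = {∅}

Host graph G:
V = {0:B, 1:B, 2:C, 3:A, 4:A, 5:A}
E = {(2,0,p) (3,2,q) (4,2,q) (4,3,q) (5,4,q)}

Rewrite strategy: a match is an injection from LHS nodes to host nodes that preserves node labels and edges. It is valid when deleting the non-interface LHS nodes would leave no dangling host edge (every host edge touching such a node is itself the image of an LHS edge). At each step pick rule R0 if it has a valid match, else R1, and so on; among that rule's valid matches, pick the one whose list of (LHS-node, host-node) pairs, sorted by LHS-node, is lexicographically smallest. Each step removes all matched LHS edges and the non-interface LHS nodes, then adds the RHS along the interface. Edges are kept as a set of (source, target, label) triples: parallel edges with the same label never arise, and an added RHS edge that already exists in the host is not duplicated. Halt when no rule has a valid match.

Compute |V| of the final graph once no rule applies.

Answer: 4

Derivation:
initial: |V|=6 |E|=5  E = 2-p->0 3-q->2 4-q->2 4-q->3 5-q->4
step 1: apply R0 at {0↦4, 1↦5}  → |V|=5 |E|=4  E = 2-p->0 3-q->2 4-q->2 4-q->3
step 2: apply R1 at {0↦2, 1↦0, 2↦3}  → |V|=5 |E|=3  E = 2-p->0 4-q->2 4-q->3
step 3: apply R1 at {0↦2, 1↦0, 2↦4}  → |V|=5 |E|=2  E = 2-p->0 4-q->3
step 4: apply R0 at {0↦3, 1↦4}  → |V|=4 |E|=1  E = 2-p->0
halt: no rule applies after step 4
NF nodes: {0:B, 1:B, 2:C, 3:A}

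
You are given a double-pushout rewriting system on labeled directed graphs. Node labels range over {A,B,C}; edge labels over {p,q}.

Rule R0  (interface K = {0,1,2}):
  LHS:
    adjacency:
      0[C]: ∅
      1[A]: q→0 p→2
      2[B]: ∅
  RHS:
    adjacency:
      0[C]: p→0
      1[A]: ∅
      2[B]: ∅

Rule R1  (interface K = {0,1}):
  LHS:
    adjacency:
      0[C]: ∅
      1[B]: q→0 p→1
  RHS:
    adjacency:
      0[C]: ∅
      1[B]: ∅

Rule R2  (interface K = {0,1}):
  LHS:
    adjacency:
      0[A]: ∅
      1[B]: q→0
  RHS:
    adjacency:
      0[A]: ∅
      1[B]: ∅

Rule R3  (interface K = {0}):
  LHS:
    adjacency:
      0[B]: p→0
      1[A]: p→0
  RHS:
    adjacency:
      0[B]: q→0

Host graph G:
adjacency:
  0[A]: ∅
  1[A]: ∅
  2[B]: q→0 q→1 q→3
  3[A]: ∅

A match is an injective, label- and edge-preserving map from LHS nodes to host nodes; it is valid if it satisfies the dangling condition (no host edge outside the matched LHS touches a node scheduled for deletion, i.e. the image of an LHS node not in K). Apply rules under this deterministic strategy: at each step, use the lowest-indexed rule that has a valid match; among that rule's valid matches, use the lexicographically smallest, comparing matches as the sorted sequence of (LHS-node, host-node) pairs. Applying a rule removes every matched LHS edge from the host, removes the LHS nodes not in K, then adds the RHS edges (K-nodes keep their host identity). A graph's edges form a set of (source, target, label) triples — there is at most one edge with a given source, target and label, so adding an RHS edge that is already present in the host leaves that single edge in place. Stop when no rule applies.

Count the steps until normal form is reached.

Answer: 3

Steps:
initial: |V|=4 |E|=3  E = 2-q->0 2-q->1 2-q->3
step 1: apply R2 at {0↦0, 1↦2}  → |V|=4 |E|=2  E = 2-q->1 2-q->3
step 2: apply R2 at {0↦1, 1↦2}  → |V|=4 |E|=1  E = 2-q->3
step 3: apply R2 at {0↦3, 1↦2}  → |V|=4 |E|=0  E = ∅
normal form: no rule applies after step 3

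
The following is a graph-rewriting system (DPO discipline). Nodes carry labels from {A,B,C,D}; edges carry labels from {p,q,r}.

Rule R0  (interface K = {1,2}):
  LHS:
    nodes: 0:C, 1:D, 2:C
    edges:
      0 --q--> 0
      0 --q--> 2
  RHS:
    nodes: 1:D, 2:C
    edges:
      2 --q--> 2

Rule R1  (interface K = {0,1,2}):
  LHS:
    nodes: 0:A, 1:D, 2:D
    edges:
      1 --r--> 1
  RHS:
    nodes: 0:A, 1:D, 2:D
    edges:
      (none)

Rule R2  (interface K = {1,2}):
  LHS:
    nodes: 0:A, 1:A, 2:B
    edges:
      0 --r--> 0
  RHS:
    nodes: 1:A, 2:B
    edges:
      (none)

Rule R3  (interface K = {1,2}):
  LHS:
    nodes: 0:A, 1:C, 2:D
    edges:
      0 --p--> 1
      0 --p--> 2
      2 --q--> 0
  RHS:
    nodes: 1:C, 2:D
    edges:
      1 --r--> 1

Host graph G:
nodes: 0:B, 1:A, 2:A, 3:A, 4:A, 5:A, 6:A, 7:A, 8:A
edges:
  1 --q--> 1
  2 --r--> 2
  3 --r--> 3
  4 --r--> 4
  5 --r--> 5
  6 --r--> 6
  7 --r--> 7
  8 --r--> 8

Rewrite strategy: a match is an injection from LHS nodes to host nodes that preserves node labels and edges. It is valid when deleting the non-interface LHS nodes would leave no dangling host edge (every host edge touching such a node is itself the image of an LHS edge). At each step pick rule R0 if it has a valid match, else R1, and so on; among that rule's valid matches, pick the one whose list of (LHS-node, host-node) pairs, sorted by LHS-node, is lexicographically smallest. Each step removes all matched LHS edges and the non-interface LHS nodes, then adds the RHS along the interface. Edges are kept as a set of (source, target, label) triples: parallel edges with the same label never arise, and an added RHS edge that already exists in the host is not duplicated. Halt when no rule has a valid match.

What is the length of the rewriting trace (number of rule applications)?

Answer: 7

Steps:
initial: |V|=9 |E|=8  E = 1-q->1 2-r->2 3-r->3 4-r->4 5-r->5 6-r->6 7-r->7 8-r->8
step 1: apply R2 at {0↦2, 1↦1, 2↦0}  → |V|=8 |E|=7  E = 1-q->1 3-r->3 4-r->4 5-r->5 6-r->6 7-r->7 8-r->8
step 2: apply R2 at {0↦3, 1↦1, 2↦0}  → |V|=7 |E|=6  E = 1-q->1 4-r->4 5-r->5 6-r->6 7-r->7 8-r->8
step 3: apply R2 at {0↦4, 1↦1, 2↦0}  → |V|=6 |E|=5  E = 1-q->1 5-r->5 6-r->6 7-r->7 8-r->8
step 4: apply R2 at {0↦5, 1↦1, 2↦0}  → |V|=5 |E|=4  E = 1-q->1 6-r->6 7-r->7 8-r->8
step 5: apply R2 at {0↦6, 1↦1, 2↦0}  → |V|=4 |E|=3  E = 1-q->1 7-r->7 8-r->8
step 6: apply R2 at {0↦7, 1↦1, 2↦0}  → |V|=3 |E|=2  E = 1-q->1 8-r->8
step 7: apply R2 at {0↦8, 1↦1, 2↦0}  → |V|=2 |E|=1  E = 1-q->1
normal form: no rule applies after step 7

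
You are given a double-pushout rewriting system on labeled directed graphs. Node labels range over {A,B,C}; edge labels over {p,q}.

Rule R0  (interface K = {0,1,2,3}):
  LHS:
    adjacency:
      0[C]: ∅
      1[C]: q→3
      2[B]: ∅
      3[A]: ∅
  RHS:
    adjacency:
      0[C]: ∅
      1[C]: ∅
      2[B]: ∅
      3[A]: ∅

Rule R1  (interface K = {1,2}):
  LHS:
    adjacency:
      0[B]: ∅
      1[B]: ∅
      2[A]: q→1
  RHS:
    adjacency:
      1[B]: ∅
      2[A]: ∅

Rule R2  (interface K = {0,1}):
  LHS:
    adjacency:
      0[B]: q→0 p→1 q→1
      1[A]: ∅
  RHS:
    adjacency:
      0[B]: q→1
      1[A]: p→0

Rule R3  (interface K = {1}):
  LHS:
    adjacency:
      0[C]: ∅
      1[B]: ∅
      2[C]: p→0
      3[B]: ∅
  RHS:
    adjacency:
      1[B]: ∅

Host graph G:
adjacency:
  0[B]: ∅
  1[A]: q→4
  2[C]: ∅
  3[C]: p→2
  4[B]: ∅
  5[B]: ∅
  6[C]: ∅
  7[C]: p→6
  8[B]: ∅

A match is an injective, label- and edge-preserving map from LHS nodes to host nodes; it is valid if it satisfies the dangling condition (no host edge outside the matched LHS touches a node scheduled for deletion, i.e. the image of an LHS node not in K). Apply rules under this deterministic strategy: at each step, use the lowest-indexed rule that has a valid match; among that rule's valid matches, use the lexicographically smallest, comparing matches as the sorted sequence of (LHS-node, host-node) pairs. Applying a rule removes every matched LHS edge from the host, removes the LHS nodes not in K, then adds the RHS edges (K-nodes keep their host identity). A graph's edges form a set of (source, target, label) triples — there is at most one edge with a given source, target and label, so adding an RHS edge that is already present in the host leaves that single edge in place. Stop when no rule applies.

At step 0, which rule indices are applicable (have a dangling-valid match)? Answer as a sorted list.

Answer: [R1,R3]

Rewrite trace:
R0: no valid match — LHS pattern not found
R1: 3 valid matches — {0↦0, 1↦4, 2↦1}, {0↦5, 1↦4, 2↦1}, {0↦8, 1↦4, 2↦1}
R2: no valid match — LHS pattern not found
R3: 18 valid matches — {0↦2, 1↦0, 2↦3, 3↦5}, {0↦2, 1↦0, 2↦3, 3↦8}, {0↦2, 1↦4, 2↦3, 3↦0} (+15 more)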